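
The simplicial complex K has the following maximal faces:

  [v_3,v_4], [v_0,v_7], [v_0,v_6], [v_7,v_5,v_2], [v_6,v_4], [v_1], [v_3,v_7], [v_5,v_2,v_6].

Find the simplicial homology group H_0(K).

Fix the vertex order v_0 < v_1 < v_2 < v_3 < v_4 < v_5 < v_6 < v_7 and write every simplex with vertices in increasing order. Then dim K = 2 and the simplices of K are:

  0-simplices (8): [v_0], [v_1], [v_2], [v_3], [v_4], [v_5], [v_6], [v_7]
  1-simplices (10): [v_0,v_6], [v_0,v_7], [v_2,v_5], [v_2,v_6], [v_2,v_7], [v_3,v_4], [v_3,v_7], [v_4,v_6], [v_5,v_6], [v_5,v_7]
  2-simplices (2): [v_2,v_5,v_6], [v_2,v_5,v_7]

Hence C_0 ≅ Z^8, C_1 ≅ Z^10, C_2 ≅ Z^2.

∂_1: C_1 → C_0 is given by ∂[p,q] = [q] − [p].
As a 8×10 matrix over Z this has rank 6, with invariant factors (1,1,1,1,1,1).

∂_2: C_2 → C_1 sends each 2-simplex [p,q,r] to [q,r] − [p,r] + [p,q]. For instance
  ∂[v_2,v_5,v_7] = [v_5,v_7] − [v_2,v_7] + [v_2,v_5],
  ∂[v_2,v_5,v_6] = [v_5,v_6] − [v_2,v_6] + [v_2,v_5].
The 10×2 boundary matrix has rank 2 and Smith normal form diag(1,1).

From H_k ≅ ker(∂_k) / im(∂_{k+1}) we obtain:

  H_0: rank C_0 − rank ∂_1 = 8 − 6 = 2, and the invariant factors of ∂_1 are all 1, so H_0 = Z^2.

H_0 ≅ Z^2.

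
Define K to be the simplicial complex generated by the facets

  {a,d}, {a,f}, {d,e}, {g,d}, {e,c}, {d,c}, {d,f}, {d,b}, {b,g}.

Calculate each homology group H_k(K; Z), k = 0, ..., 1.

Take the total order a < b < c < d < e < f < g on the vertex set. Then K (dimension 1) consists of the simplices:

  0-simplices (7): a, b, c, d, e, f, g
  1-simplices (9): ad, af, bd, bg, cd, ce, de, df, dg

so the chain groups are C_0 ≅ Z^7, C_1 ≅ Z^9.

The boundary map ∂_1: C_1 → C_0 sends each edge [p,q] (with p < q) to q − p.
The resulting 7×9 matrix has rank 6, and its Smith normal form has invariant factors (1,1,1,1,1,1).

Now H_k = ker ∂_k / im ∂_{k+1}, so:

  H_0: rank C_0 − rank ∂_1 = 7 − 6 = 1, and the invariant factors of ∂_1 are all 1, so H_0 = Z.
  H_1: rank ker ∂_1 − rank ∂_2 = (9 − 6) − 0 = 3, and there is no ∂_2, so H_1 = Z^3.

As a check, the Euler characteristic is 7 − 9 = -2, which agrees with 1 − 3 = -2.
(K is a triangulation of a wedge of 3 circles.)

H_0 ≅ Z,  H_1 ≅ Z^3.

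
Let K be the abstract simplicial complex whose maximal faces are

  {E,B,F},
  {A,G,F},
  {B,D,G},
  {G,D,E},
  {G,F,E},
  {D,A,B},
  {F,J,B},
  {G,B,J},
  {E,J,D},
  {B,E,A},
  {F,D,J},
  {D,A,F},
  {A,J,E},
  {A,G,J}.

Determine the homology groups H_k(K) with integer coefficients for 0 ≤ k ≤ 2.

Take the total order A < B < D < E < F < G < J on the vertex set. Then K (dimension 2) consists of the simplices:

  0-simplices (7): A, B, D, E, F, G, J
  1-simplices (21): AB, AD, AE, AF, AG, AJ, BD, BE, BF, BG, BJ, DE, DF, DG, DJ, EF, EG, EJ, FG, FJ, GJ
  2-simplices (14): ABD, ABE, ADF, AEJ, AFG, AGJ, BDG, BEF, BFJ, BGJ, DEG, DEJ, DFJ, EFG

Hence C_0 ≅ Z^7, C_1 ≅ Z^21, C_2 ≅ Z^14.

The boundary map ∂_1: C_1 → C_0 maps an edge to its endpoints' difference, ∂[p,q] = q − p. For instance
  ∂DE = E − D.
As a 7×21 matrix over Z this has rank 6, with invariant factors (1,1,1,1,1,1).

The boundary map ∂_2: C_2 → C_1 sends each 2-simplex [p,q,r] to [q,r] − [p,r] + [p,q]. For instance
  ∂BFJ = FJ − BJ + BF,
  ∂AFG = FG − AG + AF.
The resulting 21×14 matrix has rank 13, and its Smith normal form has invariant factors (1,1,1,1,1,1,1,1,1,1,1,1,1).

Reading off H_k = ker ∂_k / im ∂_{k+1}:

  H_0: rank C_0 − rank ∂_1 = 7 − 6 = 1, and the invariant factors of ∂_1 are all 1, so H_0 ≅ Z.
  H_1: rank ker ∂_1 − rank ∂_2 = (21 − 6) − 13 = 2, and the invariant factors of ∂_2 are all 1, so H_1 ≅ Z^2.
  H_2: rank ker ∂_2 − rank ∂_3 = (14 − 13) − 0 = 1, and there is no ∂_3, so H_2 ≅ Z.

As a check, the Euler characteristic is 7 − 21 + 14 = 0, which agrees with 1 − 2 + 1 = 0.

H_0 ≅ Z,  H_1 ≅ Z^2,  H_2 ≅ Z.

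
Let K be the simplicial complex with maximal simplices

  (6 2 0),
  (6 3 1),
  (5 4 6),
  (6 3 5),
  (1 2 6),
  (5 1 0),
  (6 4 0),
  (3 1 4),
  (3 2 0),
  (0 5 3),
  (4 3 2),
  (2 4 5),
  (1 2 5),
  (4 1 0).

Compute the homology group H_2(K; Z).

Take the total order 0 < 1 < 2 < 3 < 4 < 5 < 6 on the vertex set. Then K (dimension 2) consists of the simplices:

  0-simplices (7): [0], [1], [2], [3], [4], [5], [6]
  1-simplices (21): [0,1], [0,2], [0,3], [0,4], [0,5], [0,6], [1,2], [1,3], [1,4], [1,5], [1,6], [2,3], [2,4], [2,5], [2,6], [3,4], [3,5], [3,6], [4,5], [4,6], [5,6]
  2-simplices (14): [0,1,4], [0,1,5], [0,2,3], [0,2,6], [0,3,5], [0,4,6], [1,2,5], [1,2,6], [1,3,4], [1,3,6], [2,3,4], [2,4,5], [3,5,6], [4,5,6]

Hence C_0 ≅ Z^7, C_1 ≅ Z^21, C_2 ≅ Z^14.

The boundary map ∂_1: C_1 → C_0 is given by ∂[p,q] = [q] − [p].
As a 7×21 matrix over Z this has rank 6, with invariant factors (1,1,1,1,1,1).

∂_2: C_2 → C_1 sends each 2-simplex [p,q,r] to [q,r] − [p,r] + [p,q]. For instance
  ∂[4,5,6] = [5,6] − [4,6] + [4,5],
  ∂[1,3,6] = [3,6] − [1,6] + [1,3].
The 21×14 boundary matrix has rank 13 and Smith normal form diag(1,1,1,1,1,1,1,1,1,1,1,1,1).

Computing H_k = (kernel of ∂_k) / (image of ∂_{k+1}):

  H_2: rank ker ∂_2 − rank ∂_3 = (14 − 13) − 0 = 1, and there is no ∂_3, so H_2 ≅ Z.

(K is a triangulation of the torus T^2.)

H_2 = Z.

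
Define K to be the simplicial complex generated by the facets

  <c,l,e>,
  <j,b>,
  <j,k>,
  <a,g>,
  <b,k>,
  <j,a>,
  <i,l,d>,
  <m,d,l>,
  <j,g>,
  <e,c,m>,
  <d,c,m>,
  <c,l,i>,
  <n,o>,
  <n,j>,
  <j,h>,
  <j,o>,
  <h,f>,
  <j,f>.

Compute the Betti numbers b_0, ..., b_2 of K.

K has 15 vertices, 24 edges, 6 triangles.
rank ∂_0 = 0, rank ∂_1 = 13 ⇒ b_0 = 15 − 0 − 13 = 2; all invariant factors of ∂_1 are 1 so no torsion. So H_0 ≅ Z^2.
rank ∂_1 = 13, rank ∂_2 = 6 ⇒ b_1 = 24 − 13 − 6 = 5; all invariant factors of ∂_2 are 1 so no torsion. So H_1 ≅ Z^5.
rank ∂_2 = 6, rank ∂_3 = 0 ⇒ b_2 = 6 − 6 − 0 = 0. So H_2 ≅ 0.

b_0 = 2, b_1 = 5, b_2 = 0.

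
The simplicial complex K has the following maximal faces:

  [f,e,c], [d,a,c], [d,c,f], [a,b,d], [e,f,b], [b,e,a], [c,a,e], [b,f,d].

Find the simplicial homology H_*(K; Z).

Take the total order a < b < c < d < e < f on the vertex set. Then K (dimension 2) consists of the simplices:

  0-simplices (6): a, b, c, d, e, f
  1-simplices (12): ab, ac, ad, ae, bd, be, bf, cd, ce, cf, df, ef
  2-simplices (8): abd, abe, acd, ace, bdf, bef, cdf, cef

giving chain groups C_0 ≅ Z^6, C_1 ≅ Z^12, C_2 ≅ Z^8.

∂_1: C_1 → C_0 sends each edge [p,q] (with p < q) to q − p. For instance
  ∂cf = f − c.
The resulting 6×12 matrix has rank 5, and its Smith normal form has invariant factors (1,1,1,1,1).

Boundary ∂_2: C_2 → C_1 sends each 2-simplex [p,q,r] to [q,r] − [p,r] + [p,q]. For instance
  ∂bef = ef − bf + be,
  ∂cdf = df − cf + cd.
The 12×8 boundary matrix has rank 7 and Smith normal form diag(1,1,1,1,1,1,1).

From H_k ≅ ker(∂_k) / im(∂_{k+1}) we obtain:

  H_0: rank C_0 − rank ∂_1 = 6 − 5 = 1, and the invariant factors of ∂_1 are all 1, so H_0 = Z.
  H_1: rank ker ∂_1 − rank ∂_2 = (12 − 5) − 7 = 0, and the invariant factors of ∂_2 are all 1, so H_1 = 0.
  H_2: rank ker ∂_2 − rank ∂_3 = (8 − 7) − 0 = 1, and there is no ∂_3, so H_2 = Z.

(K is a triangulation of the 2-sphere S^2.)

H_0 ≅ Z,  H_1 = 0,  H_2 ≅ Z.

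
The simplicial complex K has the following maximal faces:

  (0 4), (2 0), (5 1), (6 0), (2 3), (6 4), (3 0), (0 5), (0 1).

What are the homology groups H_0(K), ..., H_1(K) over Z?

Order the vertices as 0 < 1 < 2 < 3 < 4 < 5 < 6. Listing each simplex with vertices in this order, K has dimension 1 with simplices:

  0-simplices (7): [0], [1], [2], [3], [4], [5], [6]
  1-simplices (9): [0,1], [0,2], [0,3], [0,4], [0,5], [0,6], [1,5], [2,3], [4,6]

Hence C_0 ≅ Z^7, C_1 ≅ Z^9.

Boundary ∂_1: C_1 → C_0 maps an edge to its endpoints' difference, ∂[p,q] = q − p. For instance
  ∂[0,4] = [4] − [0].
As a 7×9 matrix over Z this has rank 6, with invariant factors (1,1,1,1,1,1).

Now H_k = ker ∂_k / im ∂_{k+1}, so:

  H_0: rank C_0 − rank ∂_1 = 7 − 6 = 1, and the invariant factors of ∂_1 are all 1, so H_0 = Z.
  H_1: rank ker ∂_1 − rank ∂_2 = (9 − 6) − 0 = 3, and there is no ∂_2, so H_1 = Z^3.

As a check, the Euler characteristic is 7 − 9 = -2, which agrees with 1 − 3 = -2.
(K is a triangulation of a wedge of 3 circles.)

H_0 = Z,  H_1 = Z^3.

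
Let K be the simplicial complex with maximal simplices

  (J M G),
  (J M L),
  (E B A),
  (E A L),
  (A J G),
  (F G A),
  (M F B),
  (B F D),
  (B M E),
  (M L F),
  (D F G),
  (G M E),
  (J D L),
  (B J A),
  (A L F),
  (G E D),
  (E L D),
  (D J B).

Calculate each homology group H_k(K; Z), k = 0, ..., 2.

Fix the vertex order A < B < D < E < F < G < J < L < M and write every simplex with vertices in increasing order. Then dim K = 2 and the simplices of K are:

  0-simplices (9): A, B, D, E, F, G, J, L, M
  1-simplices (27): AB, AE, AF, AG, AJ, AL, BD, BE, BF, BJ, BM, DE, DF, DG, DJ, DL, EG, EL, EM, FG, FL, FM, GJ, GM, JL, JM, LM
  2-simplices (18): ABE, ABJ, AEL, AFG, AFL, AGJ, BDF, BDJ, BEM, BFM, DEG, DEL, DFG, DJL, EGM, FLM, GJM, JLM

giving chain groups C_0 ≅ Z^9, C_1 ≅ Z^27, C_2 ≅ Z^18.

∂_1: C_1 → C_0 is given by ∂[p,q] = [q] − [p].
The 9×27 boundary matrix has rank 8 and Smith normal form diag(1,1,1,1,1,1,1,1).

Boundary ∂_2: C_2 → C_1 sends each 2-simplex [p,q,r] to [q,r] − [p,r] + [p,q]. For instance
  ∂ABE = BE − AE + AB,
  ∂BEM = EM − BM + BE.
The resulting 27×18 matrix has rank 17, and its Smith normal form has invariant factors (1,1,1,1,1,1,1,1,1,1,1,1,1,1,1,1,1).

Reading off H_k = ker ∂_k / im ∂_{k+1}:

  H_0: rank C_0 − rank ∂_1 = 9 − 8 = 1, and the invariant factors of ∂_1 are all 1, so H_0 = Z.
  H_1: rank ker ∂_1 − rank ∂_2 = (27 − 8) − 17 = 2, and the invariant factors of ∂_2 are all 1, so H_1 = Z^2.
  H_2: rank ker ∂_2 − rank ∂_3 = (18 − 17) − 0 = 1, and there is no ∂_3, so H_2 = Z.

H_0 ≅ Z,  H_1 ≅ Z^2,  H_2 ≅ Z.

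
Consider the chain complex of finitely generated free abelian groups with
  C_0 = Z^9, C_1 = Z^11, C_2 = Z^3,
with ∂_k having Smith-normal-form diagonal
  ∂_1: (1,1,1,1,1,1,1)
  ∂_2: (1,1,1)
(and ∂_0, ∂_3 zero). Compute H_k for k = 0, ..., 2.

H_0 = Z^2,  H_1 = Z,  H_2 = 0.

H_0: b_0 = 9 − 0 − 7 = 2; torsion from ∂_1 factors > 1: none. So H_0 = Z^2.
H_1: b_1 = 11 − 7 − 3 = 1; torsion from ∂_2 factors > 1: none. So H_1 = Z.
H_2: b_2 = 3 − 3 − 0 = 0; torsion from ∂_3 factors > 1: none. So H_2 = 0.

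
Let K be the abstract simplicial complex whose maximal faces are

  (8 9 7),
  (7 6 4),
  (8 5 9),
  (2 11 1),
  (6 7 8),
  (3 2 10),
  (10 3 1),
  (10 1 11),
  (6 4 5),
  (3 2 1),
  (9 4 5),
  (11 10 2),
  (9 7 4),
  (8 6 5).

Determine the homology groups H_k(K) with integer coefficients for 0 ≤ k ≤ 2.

Fix the vertex order 1 < 2 < 3 < 4 < 5 < 6 < 7 < 8 < 9 < 10 < 11 and write every simplex with vertices in increasing order. Then dim K = 2 and the simplices of K are:

  0-simplices (11): [1], [2], [3], [4], [5], [6], [7], [8], [9], [10], [11]
  1-simplices (21): [1,2], [1,3], [1,10], [1,11], [2,3], [2,10], [2,11], [3,10], [4,5], [4,6], [4,7], [4,9], [5,6], [5,8], [5,9], [6,7], [6,8], [7,8], [7,9], [8,9], [10,11]
  2-simplices (14): [1,2,3], [1,2,11], [1,3,10], [1,10,11], [2,3,10], [2,10,11], [4,5,6], [4,5,9], [4,6,7], [4,7,9], [5,6,8], [5,8,9], [6,7,8], [7,8,9]

so the chain groups are C_0 ≅ Z^11, C_1 ≅ Z^21, C_2 ≅ Z^14.

The boundary map ∂_1: C_1 → C_0 is given by ∂[p,q] = [q] − [p]. For instance
  ∂[5,8] = [8] − [5].
The 11×21 boundary matrix has rank 9 and Smith normal form diag(1,1,1,1,1,1,1,1,1).

Boundary ∂_2: C_2 → C_1 maps a triangle to the signed sum of its edges. For instance
  ∂[7,8,9] = [8,9] − [7,9] + [7,8],
  ∂[4,6,7] = [6,7] − [4,7] + [4,6].
The 21×14 boundary matrix has rank 12 and Smith normal form diag(1,1,1,1,1,1,1,1,1,1,1,1).

Computing H_k = (kernel of ∂_k) / (image of ∂_{k+1}):

  H_0: rank C_0 − rank ∂_1 = 11 − 9 = 2, and the invariant factors of ∂_1 are all 1, so H_0 ≅ Z^2.
  H_1: rank ker ∂_1 − rank ∂_2 = (21 − 9) − 12 = 0, and the invariant factors of ∂_2 are all 1, so H_1 ≅ 0.
  H_2: rank ker ∂_2 − rank ∂_3 = (14 − 12) − 0 = 2, and there is no ∂_3, so H_2 ≅ Z^2.

As a check, the Euler characteristic is 11 − 21 + 14 = 4, which agrees with 2 − 0 + 2 = 4.

H_0 ≅ Z^2,  H_1 = 0,  H_2 ≅ Z^2.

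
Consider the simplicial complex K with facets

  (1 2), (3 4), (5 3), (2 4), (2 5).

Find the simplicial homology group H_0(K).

H_0 ≅ Z.

Fix the vertex order 1 < 2 < 3 < 4 < 5 and write every simplex with vertices in increasing order. Then dim K = 1 and the simplices of K are:

  0-simplices (5): [1], [2], [3], [4], [5]
  1-simplices (5): [1,2], [2,4], [2,5], [3,4], [3,5]

Hence C_0 ≅ Z^5, C_1 ≅ Z^5.

Boundary ∂_1: C_1 → C_0 maps an edge to its endpoints' difference, ∂[p,q] = q − p. For instance
  ∂[1,2] = [2] − [1].
The 5×5 boundary matrix has rank 4 and Smith normal form diag(1,1,1,1).

Reading off H_k = ker ∂_k / im ∂_{k+1}:

  H_0: rank C_0 − rank ∂_1 = 5 − 4 = 1, and the invariant factors of ∂_1 are all 1, so H_0 = Z.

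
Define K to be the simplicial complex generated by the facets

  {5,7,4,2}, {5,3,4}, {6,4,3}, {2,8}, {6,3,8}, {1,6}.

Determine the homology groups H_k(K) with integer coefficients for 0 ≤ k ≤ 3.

Fix the vertex order 1 < 2 < 3 < 4 < 5 < 6 < 7 < 8 and write every simplex with vertices in increasing order. Then dim K = 3 and the simplices of K are:

  0-simplices (8): [1], [2], [3], [4], [5], [6], [7], [8]
  1-simplices (14): [1,6], [2,4], [2,5], [2,7], [2,8], [3,4], [3,5], [3,6], [3,8], [4,5], [4,6], [4,7], [5,7], [6,8]
  2-simplices (7): [2,4,5], [2,4,7], [2,5,7], [3,4,5], [3,4,6], [3,6,8], [4,5,7]
  3-simplices (1): [2,4,5,7]

giving chain groups C_0 ≅ Z^8, C_1 ≅ Z^14, C_2 ≅ Z^7, C_3 ≅ Z^1.

The boundary map ∂_1: C_1 → C_0 is given by ∂[p,q] = [q] − [p]. For instance
  ∂[2,4] = [4] − [2].
The 8×14 boundary matrix has rank 7 and Smith normal form diag(1,1,1,1,1,1,1).

Boundary ∂_2: C_2 → C_1 acts by ∂[p,q,r] = [q,r] − [p,r] + [p,q]. For instance
  ∂[3,4,6] = [4,6] − [3,6] + [3,4],
  ∂[3,4,5] = [4,5] − [3,5] + [3,4].
This gives a 14×7 integer matrix of rank 6; reducing to Smith normal form yields diagonal entries (1,1,1,1,1,1).

∂_3: C_3 → C_2 sends each 3-simplex σ to the alternating sum Σ_i (−1)^i (σ with its i-th vertex removed). For instance
  ∂[2,4,5,7] = [4,5,7] − [2,5,7] + [2,4,7] − [2,4,5].
This gives a 7×1 integer matrix of rank 1; reducing to Smith normal form yields diagonal entries (1).

Computing H_k = (kernel of ∂_k) / (image of ∂_{k+1}):

  H_0: rank C_0 − rank ∂_1 = 8 − 7 = 1, and the invariant factors of ∂_1 are all 1, so H_0 ≅ Z.
  H_1: rank ker ∂_1 − rank ∂_2 = (14 − 7) − 6 = 1, and the invariant factors of ∂_2 are all 1, so H_1 ≅ Z.
  H_2: rank ker ∂_2 − rank ∂_3 = (7 − 6) − 1 = 0, and the invariant factors of ∂_3 are all 1, so H_2 ≅ 0.
  H_3: rank ker ∂_3 − rank ∂_4 = (1 − 1) − 0 = 0, and there is no ∂_4, so H_3 ≅ 0.

H_0 = Z,  H_1 = Z,  H_2 = 0,  H_3 = 0.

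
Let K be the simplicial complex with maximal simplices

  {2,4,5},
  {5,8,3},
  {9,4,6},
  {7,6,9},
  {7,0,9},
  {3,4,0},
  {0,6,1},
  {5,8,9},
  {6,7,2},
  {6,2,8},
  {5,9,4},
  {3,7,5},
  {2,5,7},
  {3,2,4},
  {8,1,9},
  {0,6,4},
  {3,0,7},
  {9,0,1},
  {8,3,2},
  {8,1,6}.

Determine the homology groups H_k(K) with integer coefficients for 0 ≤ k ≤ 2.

H_0 = Z,  H_1 = Z ⊕ Z/2Z,  H_2 = 0.

Order the vertices as 0 < 1 < 2 < 3 < 4 < 5 < 6 < 7 < 8 < 9. Listing each simplex with vertices in this order, K has dimension 2 with simplices:

  0-simplices (10): [0], [1], [2], [3], [4], [5], [6], [7], [8], [9]
  1-simplices (30): (30 of them)
  2-simplices (20): (20 of them)

Hence C_0 ≅ Z^10, C_1 ≅ Z^30, C_2 ≅ Z^20.

The boundary map ∂_1: C_1 → C_0 is given by ∂[p,q] = [q] − [p]. For instance
  ∂[3,7] = [7] − [3].
The 10×30 boundary matrix has rank 9 and Smith normal form diag(1,1,1,1,1,1,1,1,1).

∂_2: C_2 → C_1 acts by ∂[p,q,r] = [q,r] − [p,r] + [p,q]. For instance
  ∂[3,5,8] = [5,8] − [3,8] + [3,5],
  ∂[1,8,9] = [8,9] − [1,9] + [1,8].
This gives a 30×20 integer matrix of rank 20; reducing to Smith normal form yields diagonal entries (1,1,1,1,1,1,1,1,1,1,1,1,1,1,1,1,1,1,1,2).

Reading off H_k = ker ∂_k / im ∂_{k+1}:

  H_0: rank C_0 − rank ∂_1 = 10 − 9 = 1, and the invariant factors of ∂_1 are all 1, so H_0 = Z.
  H_1: rank ker ∂_1 − rank ∂_2 = (30 − 9) − 20 = 1, and ∂_2 has invariant factor 2 > 1, so H_1 = Z ⊕ Z/2Z.
  H_2: rank ker ∂_2 − rank ∂_3 = (20 − 20) − 0 = 0, and there is no ∂_3, so H_2 = 0.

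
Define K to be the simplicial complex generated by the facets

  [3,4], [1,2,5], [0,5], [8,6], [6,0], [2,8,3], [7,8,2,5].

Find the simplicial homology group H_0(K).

Take the total order 0 < 1 < 2 < 3 < 4 < 5 < 6 < 7 < 8 on the vertex set. Then K (dimension 3) consists of the simplices:

  0-simplices (9): [0], [1], [2], [3], [4], [5], [6], [7], [8]
  1-simplices (14): [0,5], [0,6], [1,2], [1,5], [2,3], [2,5], [2,7], [2,8], [3,4], [3,8], [5,7], [5,8], [6,8], [7,8]
  2-simplices (6): [1,2,5], [2,3,8], [2,5,7], [2,5,8], [2,7,8], [5,7,8]
  3-simplices (1): [2,5,7,8]

so the chain groups are C_0 ≅ Z^9, C_1 ≅ Z^14, C_2 ≅ Z^6, C_3 ≅ Z^1.

∂_1: C_1 → C_0 is given by ∂[p,q] = [q] − [p]. For instance
  ∂[2,8] = [8] − [2].
The 9×14 boundary matrix has rank 8 and Smith normal form diag(1,1,1,1,1,1,1,1).

The boundary map ∂_2: C_2 → C_1 sends each 2-simplex [p,q,r] to [q,r] − [p,r] + [p,q]. For instance
  ∂[2,5,8] = [5,8] − [2,8] + [2,5],
  ∂[5,7,8] = [7,8] − [5,8] + [5,7].
The resulting 14×6 matrix has rank 5, and its Smith normal form has invariant factors (1,1,1,1,1).

Boundary ∂_3: C_3 → C_2 sends each 3-simplex σ to the alternating sum Σ_i (−1)^i (σ with its i-th vertex removed). For instance
  ∂[2,5,7,8] = [5,7,8] − [2,7,8] + [2,5,8] − [2,5,7].
The 6×1 boundary matrix has rank 1 and Smith normal form diag(1).

Now H_k = ker ∂_k / im ∂_{k+1}, so:

  H_0: rank C_0 − rank ∂_1 = 9 − 8 = 1, and the invariant factors of ∂_1 are all 1, so H_0 ≅ Z.

H_0 = Z.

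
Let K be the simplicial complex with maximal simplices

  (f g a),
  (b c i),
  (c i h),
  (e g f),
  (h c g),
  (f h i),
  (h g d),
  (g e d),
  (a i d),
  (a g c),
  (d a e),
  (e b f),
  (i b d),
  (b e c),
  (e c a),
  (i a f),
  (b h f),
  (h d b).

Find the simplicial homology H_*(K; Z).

H_0 = Z,  H_1 = Z ⊕ Z/2,  H_2 = 0.

Order the vertices as a < b < c < d < e < f < g < h < i. Listing each simplex with vertices in this order, K has dimension 2 with simplices:

  0-simplices (9): a, b, c, d, e, f, g, h, i
  1-simplices (27): ac, ad, ae, af, ag, ai, bc, bd, be, bf, bh, bi, ce, cg, ch, ci, de, dg, dh, di, ef, eg, fg, fh, fi, gh, hi
  2-simplices (18): ace, acg, ade, adi, afg, afi, bce, bci, bdh, bdi, bef, bfh, cgh, chi, deg, dgh, efg, fhi

so the chain groups are C_0 ≅ Z^9, C_1 ≅ Z^27, C_2 ≅ Z^18.

∂_1: C_1 → C_0 maps an edge to its endpoints' difference, ∂[p,q] = q − p. For instance
  ∂fg = g − f.
The 9×27 boundary matrix has rank 8 and Smith normal form diag(1,1,1,1,1,1,1,1).

∂_2: C_2 → C_1 sends each 2-simplex [p,q,r] to [q,r] − [p,r] + [p,q]. For instance
  ∂adi = di − ai + ad,
  ∂bdi = di − bi + bd.
This gives a 27×18 integer matrix of rank 18; reducing to Smith normal form yields diagonal entries (1,1,1,1,1,1,1,1,1,1,1,1,1,1,1,1,1,2).

Now H_k = ker ∂_k / im ∂_{k+1}, so:

  H_0: rank C_0 − rank ∂_1 = 9 − 8 = 1, and the invariant factors of ∂_1 are all 1, so H_0 ≅ Z.
  H_1: rank ker ∂_1 − rank ∂_2 = (27 − 8) − 18 = 1, and ∂_2 has invariant factor 2 > 1, so H_1 ≅ Z ⊕ Z/2.
  H_2: rank ker ∂_2 − rank ∂_3 = (18 − 18) − 0 = 0, and there is no ∂_3, so H_2 ≅ 0.

As a check, the Euler characteristic is 9 − 27 + 18 = 0, which agrees with 1 − 1 + 0 = 0.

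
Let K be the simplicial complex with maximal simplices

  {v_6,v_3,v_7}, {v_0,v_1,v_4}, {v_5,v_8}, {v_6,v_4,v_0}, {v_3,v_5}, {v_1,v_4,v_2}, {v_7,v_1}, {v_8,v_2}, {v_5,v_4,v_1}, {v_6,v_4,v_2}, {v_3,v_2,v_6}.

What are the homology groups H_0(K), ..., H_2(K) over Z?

H_0 ≅ Z,  H_1 ≅ Z^3,  H_2 = 0.

We work with the vertex ordering v_0 < v_1 < v_2 < v_3 < v_4 < v_5 < v_6 < v_7 < v_8. The simplices of K, each written with vertices in increasing order, are:

  0-simplices (9): [v_0], [v_1], [v_2], [v_3], [v_4], [v_5], [v_6], [v_7], [v_8]
  1-simplices (18): (18 of them)
  2-simplices (7): [v_0,v_1,v_4], [v_0,v_4,v_6], [v_1,v_2,v_4], [v_1,v_4,v_5], [v_2,v_3,v_6], [v_2,v_4,v_6], [v_3,v_6,v_7]

giving chain groups C_0 ≅ Z^9, C_1 ≅ Z^18, C_2 ≅ Z^7.

The boundary map ∂_1: C_1 → C_0 is given by ∂[p,q] = [q] − [p]. For instance
  ∂[v_2,v_3] = [v_3] − [v_2].
The resulting 9×18 matrix has rank 8, and its Smith normal form has invariant factors (1,1,1,1,1,1,1,1).

The boundary map ∂_2: C_2 → C_1 sends each 2-simplex [p,q,r] to [q,r] − [p,r] + [p,q]. For instance
  ∂[v_2,v_4,v_6] = [v_4,v_6] − [v_2,v_6] + [v_2,v_4],
  ∂[v_1,v_4,v_5] = [v_4,v_5] − [v_1,v_5] + [v_1,v_4].
This gives a 18×7 integer matrix of rank 7; reducing to Smith normal form yields diagonal entries (1,1,1,1,1,1,1).

From H_k ≅ ker(∂_k) / im(∂_{k+1}) we obtain:

  H_0: rank C_0 − rank ∂_1 = 9 − 8 = 1, and the invariant factors of ∂_1 are all 1, so H_0 = Z.
  H_1: rank ker ∂_1 − rank ∂_2 = (18 − 8) − 7 = 3, and the invariant factors of ∂_2 are all 1, so H_1 = Z^3.
  H_2: rank ker ∂_2 − rank ∂_3 = (7 − 7) − 0 = 0, and there is no ∂_3, so H_2 = 0.

As a check, the Euler characteristic is 9 − 18 + 7 = -2, which agrees with 1 − 3 + 0 = -2.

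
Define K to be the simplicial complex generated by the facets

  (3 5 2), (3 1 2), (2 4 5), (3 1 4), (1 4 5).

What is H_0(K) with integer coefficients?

We work with the vertex ordering 1 < 2 < 3 < 4 < 5. The simplices of K, each written with vertices in increasing order, are:

  0-simplices (5): [1], [2], [3], [4], [5]
  1-simplices (10): [1,2], [1,3], [1,4], [1,5], [2,3], [2,4], [2,5], [3,4], [3,5], [4,5]
  2-simplices (5): [1,2,3], [1,3,4], [1,4,5], [2,3,5], [2,4,5]

so the chain groups are C_0 ≅ Z^5, C_1 ≅ Z^10, C_2 ≅ Z^5.

The boundary map ∂_1: C_1 → C_0 maps an edge to its endpoints' difference, ∂[p,q] = q − p. For instance
  ∂[1,2] = [2] − [1].
The resulting 5×10 matrix has rank 4, and its Smith normal form has invariant factors (1,1,1,1).

The boundary map ∂_2: C_2 → C_1 acts by ∂[p,q,r] = [q,r] − [p,r] + [p,q]. For instance
  ∂[1,3,4] = [3,4] − [1,4] + [1,3],
  ∂[1,4,5] = [4,5] − [1,5] + [1,4].
The resulting 10×5 matrix has rank 5, and its Smith normal form has invariant factors (1,1,1,1,1).

Reading off H_k = ker ∂_k / im ∂_{k+1}:

  H_0: rank C_0 − rank ∂_1 = 5 − 4 = 1, and the invariant factors of ∂_1 are all 1, so H_0 = Z.

(K is a triangulation of the Möbius band.)

H_0 ≅ Z.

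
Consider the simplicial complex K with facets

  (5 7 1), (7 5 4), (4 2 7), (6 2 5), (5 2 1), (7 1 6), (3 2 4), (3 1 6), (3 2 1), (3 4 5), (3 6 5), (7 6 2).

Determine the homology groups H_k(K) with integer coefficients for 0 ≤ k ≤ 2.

H_0 = Z,  H_1 = Z/2,  H_2 = 0.

K has 7 vertices, 18 edges, 12 triangles.
rank ∂_0 = 0, rank ∂_1 = 6 ⇒ b_0 = 7 − 0 − 6 = 1; all invariant factors of ∂_1 are 1 so no torsion. So H_0 ≅ Z.
rank ∂_1 = 6, rank ∂_2 = 12 ⇒ b_1 = 18 − 6 − 12 = 0; ∂_2 has invariant factor(s) [2] giving torsion. So H_1 ≅ Z/2.
rank ∂_2 = 12, rank ∂_3 = 0 ⇒ b_2 = 12 − 12 − 0 = 0. So H_2 ≅ 0.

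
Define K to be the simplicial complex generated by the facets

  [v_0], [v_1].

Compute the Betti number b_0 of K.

b_0 = 2.

Take the total order v_0 < v_1 on the vertex set. Then K (dimension 0) consists of the simplices:

  0-simplices (2): [v_0], [v_1]

so the chain groups are C_0 ≅ Z^2.

Computing H_k = (kernel of ∂_k) / (image of ∂_{k+1}):

  H_0: rank C_0 − rank ∂_1 = 2 − 0 = 2, and there is no ∂_1, so H_0 = Z^2.

Hence the Betti numbers are b_0 = 2.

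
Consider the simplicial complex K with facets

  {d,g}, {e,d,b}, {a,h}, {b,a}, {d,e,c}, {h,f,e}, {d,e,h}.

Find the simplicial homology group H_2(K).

H_2 = 0.

Take the total order a < b < c < d < e < f < g < h on the vertex set. Then K (dimension 2) consists of the simplices:

  0-simplices (8): a, b, c, d, e, f, g, h
  1-simplices (12): ab, ah, bd, be, cd, ce, de, dg, dh, ef, eh, fh
  2-simplices (4): bde, cde, deh, efh

Hence C_0 ≅ Z^8, C_1 ≅ Z^12, C_2 ≅ Z^4.

The boundary map ∂_1: C_1 → C_0 is given by ∂[p,q] = [q] − [p]. For instance
  ∂be = e − b.
As a 8×12 matrix over Z this has rank 7, with invariant factors (1,1,1,1,1,1,1).

Boundary ∂_2: C_2 → C_1 acts by ∂[p,q,r] = [q,r] − [p,r] + [p,q]. For instance
  ∂efh = fh − eh + ef,
  ∂bde = de − be + bd.
The resulting 12×4 matrix has rank 4, and its Smith normal form has invariant factors (1,1,1,1).

Reading off H_k = ker ∂_k / im ∂_{k+1}:

  H_2: rank ker ∂_2 − rank ∂_3 = (4 − 4) − 0 = 0, and there is no ∂_3, so H_2 = 0.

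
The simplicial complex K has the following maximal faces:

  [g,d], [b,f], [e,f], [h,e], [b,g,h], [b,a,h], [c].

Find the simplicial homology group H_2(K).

H_2 ≅ 0.

We work with the vertex ordering a < b < c < d < e < f < g < h. The simplices of K, each written with vertices in increasing order, are:

  0-simplices (8): a, b, c, d, e, f, g, h
  1-simplices (9): ab, ah, bf, bg, bh, dg, ef, eh, gh
  2-simplices (2): abh, bgh

Hence C_0 ≅ Z^8, C_1 ≅ Z^9, C_2 ≅ Z^2.

∂_1: C_1 → C_0 is given by ∂[p,q] = [q] − [p].
As a 8×9 matrix over Z this has rank 6, with invariant factors (1,1,1,1,1,1).

The boundary map ∂_2: C_2 → C_1 sends each 2-simplex [p,q,r] to [q,r] − [p,r] + [p,q]. For instance
  ∂bgh = gh − bh + bg,
  ∂abh = bh − ah + ab.
The 9×2 boundary matrix has rank 2 and Smith normal form diag(1,1).

Computing H_k = (kernel of ∂_k) / (image of ∂_{k+1}):

  H_2: rank ker ∂_2 − rank ∂_3 = (2 − 2) − 0 = 0, and there is no ∂_3, so H_2 ≅ 0.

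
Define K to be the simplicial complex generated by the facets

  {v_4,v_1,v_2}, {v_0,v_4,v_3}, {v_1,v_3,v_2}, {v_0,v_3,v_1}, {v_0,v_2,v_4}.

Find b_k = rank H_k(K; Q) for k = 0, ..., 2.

b_0 = 1, b_1 = 1, b_2 = 0.

We work with the vertex ordering v_0 < v_1 < v_2 < v_3 < v_4. The simplices of K, each written with vertices in increasing order, are:

  0-simplices (5): [v_0], [v_1], [v_2], [v_3], [v_4]
  1-simplices (10): [v_0,v_1], [v_0,v_2], [v_0,v_3], [v_0,v_4], [v_1,v_2], [v_1,v_3], [v_1,v_4], [v_2,v_3], [v_2,v_4], [v_3,v_4]
  2-simplices (5): [v_0,v_1,v_3], [v_0,v_2,v_4], [v_0,v_3,v_4], [v_1,v_2,v_3], [v_1,v_2,v_4]

so the chain groups are C_0 ≅ Z^5, C_1 ≅ Z^10, C_2 ≅ Z^5.

The boundary map ∂_1: C_1 → C_0 is given by ∂[p,q] = [q] − [p].
The 5×10 boundary matrix has rank 4 and Smith normal form diag(1,1,1,1).

The boundary map ∂_2: C_2 → C_1 maps a triangle to the signed sum of its edges. For instance
  ∂[v_0,v_2,v_4] = [v_2,v_4] − [v_0,v_4] + [v_0,v_2],
  ∂[v_1,v_2,v_4] = [v_2,v_4] − [v_1,v_4] + [v_1,v_2].
As a 10×5 matrix over Z this has rank 5, with invariant factors (1,1,1,1,1).

Reading off H_k = ker ∂_k / im ∂_{k+1}:

  H_0: rank C_0 − rank ∂_1 = 5 − 4 = 1, and the invariant factors of ∂_1 are all 1, so H_0 = Z.
  H_1: rank ker ∂_1 − rank ∂_2 = (10 − 4) − 5 = 1, and the invariant factors of ∂_2 are all 1, so H_1 = Z.
  H_2: rank ker ∂_2 − rank ∂_3 = (5 − 5) − 0 = 0, and there is no ∂_3, so H_2 = 0.

Hence the Betti numbers are b_0 = 1, b_1 = 1, b_2 = 0.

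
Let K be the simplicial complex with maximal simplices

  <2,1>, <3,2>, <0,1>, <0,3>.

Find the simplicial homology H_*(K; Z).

Take the total order 0 < 1 < 2 < 3 on the vertex set. Then K (dimension 1) consists of the simplices:

  0-simplices (4): [0], [1], [2], [3]
  1-simplices (4): [0,1], [0,3], [1,2], [2,3]

giving chain groups C_0 ≅ Z^4, C_1 ≅ Z^4.

The boundary map ∂_1: C_1 → C_0 is given by ∂[p,q] = [q] − [p].
The 4×4 boundary matrix has rank 3 and Smith normal form diag(1,1,1).

Now H_k = ker ∂_k / im ∂_{k+1}, so:

  H_0: rank C_0 − rank ∂_1 = 4 − 3 = 1, and the invariant factors of ∂_1 are all 1, so H_0 = Z.
  H_1: rank ker ∂_1 − rank ∂_2 = (4 − 3) − 0 = 1, and there is no ∂_2, so H_1 = Z.

As a check, the Euler characteristic is 4 − 4 = 0, which agrees with 1 − 1 = 0.

H_0 ≅ Z,  H_1 ≅ Z.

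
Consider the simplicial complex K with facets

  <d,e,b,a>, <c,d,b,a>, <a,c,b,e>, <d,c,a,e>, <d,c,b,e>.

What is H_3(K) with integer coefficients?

H_3 ≅ Z.

We work with the vertex ordering a < b < c < d < e. The simplices of K, each written with vertices in increasing order, are:

  0-simplices (5): a, b, c, d, e
  1-simplices (10): ab, ac, ad, ae, bc, bd, be, cd, ce, de
  2-simplices (10): abc, abd, abe, acd, ace, ade, bcd, bce, bde, cde
  3-simplices (5): abcd, abce, abde, acde, bcde

so the chain groups are C_0 ≅ Z^5, C_1 ≅ Z^10, C_2 ≅ Z^10, C_3 ≅ Z^5.

The boundary map ∂_1: C_1 → C_0 is given by ∂[p,q] = [q] − [p]. For instance
  ∂de = e − d.
As a 5×10 matrix over Z this has rank 4, with invariant factors (1,1,1,1).

∂_2: C_2 → C_1 acts by ∂[p,q,r] = [q,r] − [p,r] + [p,q]. For instance
  ∂abd = bd − ad + ab,
  ∂ade = de − ae + ad.
This gives a 10×10 integer matrix of rank 6; reducing to Smith normal form yields diagonal entries (1,1,1,1,1,1).

The boundary map ∂_3: C_3 → C_2 sends each 3-simplex σ to the alternating sum Σ_i (−1)^i (σ with its i-th vertex removed). For instance
  ∂abde = bde − ade + abe − abd,
  ∂abce = bce − ace + abe − abc.
This gives a 10×5 integer matrix of rank 4; reducing to Smith normal form yields diagonal entries (1,1,1,1).

Reading off H_k = ker ∂_k / im ∂_{k+1}:

  H_3: rank ker ∂_3 − rank ∂_4 = (5 − 4) − 0 = 1, and there is no ∂_4, so H_3 ≅ Z.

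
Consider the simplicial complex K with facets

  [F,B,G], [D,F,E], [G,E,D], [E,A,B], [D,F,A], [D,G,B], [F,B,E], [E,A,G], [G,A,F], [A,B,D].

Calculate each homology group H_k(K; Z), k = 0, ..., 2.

We work with the vertex ordering A < B < D < E < F < G. The simplices of K, each written with vertices in increasing order, are:

  0-simplices (6): A, B, D, E, F, G
  1-simplices (15): AB, AD, AE, AF, AG, BD, BE, BF, BG, DE, DF, DG, EF, EG, FG
  2-simplices (10): ABD, ABE, ADF, AEG, AFG, BDG, BEF, BFG, DEF, DEG

so the chain groups are C_0 ≅ Z^6, C_1 ≅ Z^15, C_2 ≅ Z^10.

The boundary map ∂_1: C_1 → C_0 sends each edge [p,q] (with p < q) to q − p.
As a 6×15 matrix over Z this has rank 5, with invariant factors (1,1,1,1,1).

∂_2: C_2 → C_1 maps a triangle to the signed sum of its edges. For instance
  ∂DEF = EF − DF + DE,
  ∂BDG = DG − BG + BD.
As a 15×10 matrix over Z this has rank 10, with invariant factors (1,1,1,1,1,1,1,1,1,2).

From H_k ≅ ker(∂_k) / im(∂_{k+1}) we obtain:

  H_0: rank C_0 − rank ∂_1 = 6 − 5 = 1, and the invariant factors of ∂_1 are all 1, so H_0 = Z.
  H_1: rank ker ∂_1 − rank ∂_2 = (15 − 5) − 10 = 0, and ∂_2 has invariant factor 2 > 1, so H_1 = Z/2.
  H_2: rank ker ∂_2 − rank ∂_3 = (10 − 10) − 0 = 0, and there is no ∂_3, so H_2 = 0.

(K is a triangulation of the real projective plane RP^2.)

H_0 ≅ Z,  H_1 ≅ Z/2,  H_2 = 0.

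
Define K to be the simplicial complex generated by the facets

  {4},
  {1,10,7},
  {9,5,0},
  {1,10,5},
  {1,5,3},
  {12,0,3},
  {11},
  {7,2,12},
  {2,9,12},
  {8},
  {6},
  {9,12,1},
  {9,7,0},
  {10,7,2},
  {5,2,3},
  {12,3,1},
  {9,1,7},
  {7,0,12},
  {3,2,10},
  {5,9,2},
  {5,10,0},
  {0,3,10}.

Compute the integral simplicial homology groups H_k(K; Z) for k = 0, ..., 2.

H_0 = Z^5,  H_1 = Z ⊕ Z/2,  H_2 = 0.

Fix the vertex order 0 < 1 < 2 < 3 < 4 < 5 < 6 < 7 < 8 < 9 < 10 < 11 < 12 and write every simplex with vertices in increasing order. Then dim K = 2 and the simplices of K are:

  0-simplices (13): [0], [1], [2], [3], [4], [5], [6], [7], [8], [9], [10], [11], [12]
  1-simplices (27): (27 of them)
  2-simplices (18): (18 of them)

so the chain groups are C_0 ≅ Z^13, C_1 ≅ Z^27, C_2 ≅ Z^18.

The boundary map ∂_1: C_1 → C_0 sends each edge [p,q] (with p < q) to q − p.
As a 13×27 matrix over Z this has rank 8, with invariant factors (1,1,1,1,1,1,1,1).

Boundary ∂_2: C_2 → C_1 acts by ∂[p,q,r] = [q,r] − [p,r] + [p,q]. For instance
  ∂[0,3,10] = [3,10] − [0,10] + [0,3],
  ∂[1,7,9] = [7,9] − [1,9] + [1,7].
The resulting 27×18 matrix has rank 18, and its Smith normal form has invariant factors (1,1,1,1,1,1,1,1,1,1,1,1,1,1,1,1,1,2).

Now H_k = ker ∂_k / im ∂_{k+1}, so:

  H_0: rank C_0 − rank ∂_1 = 13 − 8 = 5, and the invariant factors of ∂_1 are all 1, so H_0 ≅ Z^5.
  H_1: rank ker ∂_1 − rank ∂_2 = (27 − 8) − 18 = 1, and ∂_2 has invariant factor 2 > 1, so H_1 ≅ Z ⊕ Z/2.
  H_2: rank ker ∂_2 − rank ∂_3 = (18 − 18) − 0 = 0, and there is no ∂_3, so H_2 ≅ 0.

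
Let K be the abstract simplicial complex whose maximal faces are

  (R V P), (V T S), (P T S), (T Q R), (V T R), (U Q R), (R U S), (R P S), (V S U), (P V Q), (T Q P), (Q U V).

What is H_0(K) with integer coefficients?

Order the vertices as P < Q < R < S < T < U < V. Listing each simplex with vertices in this order, K has dimension 2 with simplices:

  0-simplices (7): P, Q, R, S, T, U, V
  1-simplices (18): PQ, PR, PS, PT, PV, QR, QT, QU, QV, RS, RT, RU, RV, ST, SU, SV, TV, UV
  2-simplices (12): PQT, PQV, PRS, PRV, PST, QRT, QRU, QUV, RSU, RTV, STV, SUV

Hence C_0 ≅ Z^7, C_1 ≅ Z^18, C_2 ≅ Z^12.

∂_1: C_1 → C_0 is given by ∂[p,q] = [q] − [p].
This gives a 7×18 integer matrix of rank 6; reducing to Smith normal form yields diagonal entries (1,1,1,1,1,1).

The boundary map ∂_2: C_2 → C_1 sends each 2-simplex [p,q,r] to [q,r] − [p,r] + [p,q]. For instance
  ∂PST = ST − PT + PS,
  ∂STV = TV − SV + ST.
The 18×12 boundary matrix has rank 12 and Smith normal form diag(1,1,1,1,1,1,1,1,1,1,1,2).

Now H_k = ker ∂_k / im ∂_{k+1}, so:

  H_0: rank C_0 − rank ∂_1 = 7 − 6 = 1, and the invariant factors of ∂_1 are all 1, so H_0 = Z.

H_0 ≅ Z.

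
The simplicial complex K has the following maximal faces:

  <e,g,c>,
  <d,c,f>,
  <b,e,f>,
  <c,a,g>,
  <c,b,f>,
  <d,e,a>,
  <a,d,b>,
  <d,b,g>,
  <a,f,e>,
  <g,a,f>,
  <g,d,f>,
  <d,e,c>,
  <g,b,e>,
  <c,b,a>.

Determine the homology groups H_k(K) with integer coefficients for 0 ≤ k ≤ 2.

H_0 = Z,  H_1 = Z^2,  H_2 = Z.

Take the total order a < b < c < d < e < f < g on the vertex set. Then K (dimension 2) consists of the simplices:

  0-simplices (7): a, b, c, d, e, f, g
  1-simplices (21): ab, ac, ad, ae, af, ag, bc, bd, be, bf, bg, cd, ce, cf, cg, de, df, dg, ef, eg, fg
  2-simplices (14): abc, abd, acg, ade, aef, afg, bcf, bdg, bef, beg, cde, cdf, ceg, dfg

Hence C_0 ≅ Z^7, C_1 ≅ Z^21, C_2 ≅ Z^14.

The boundary map ∂_1: C_1 → C_0 maps an edge to its endpoints' difference, ∂[p,q] = q − p. For instance
  ∂cd = d − c.
As a 7×21 matrix over Z this has rank 6, with invariant factors (1,1,1,1,1,1).

∂_2: C_2 → C_1 sends each 2-simplex [p,q,r] to [q,r] − [p,r] + [p,q]. For instance
  ∂bcf = cf − bf + bc,
  ∂ade = de − ae + ad.
As a 21×14 matrix over Z this has rank 13, with invariant factors (1,1,1,1,1,1,1,1,1,1,1,1,1).

Reading off H_k = ker ∂_k / im ∂_{k+1}:

  H_0: rank C_0 − rank ∂_1 = 7 − 6 = 1, and the invariant factors of ∂_1 are all 1, so H_0 = Z.
  H_1: rank ker ∂_1 − rank ∂_2 = (21 − 6) − 13 = 2, and the invariant factors of ∂_2 are all 1, so H_1 = Z^2.
  H_2: rank ker ∂_2 − rank ∂_3 = (14 − 13) − 0 = 1, and there is no ∂_3, so H_2 = Z.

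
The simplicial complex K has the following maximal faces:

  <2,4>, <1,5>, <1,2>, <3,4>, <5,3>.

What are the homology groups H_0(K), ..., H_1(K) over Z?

We work with the vertex ordering 1 < 2 < 3 < 4 < 5. The simplices of K, each written with vertices in increasing order, are:

  0-simplices (5): [1], [2], [3], [4], [5]
  1-simplices (5): [1,2], [1,5], [2,4], [3,4], [3,5]

Hence C_0 ≅ Z^5, C_1 ≅ Z^5.

Boundary ∂_1: C_1 → C_0 is given by ∂[p,q] = [q] − [p]. For instance
  ∂[3,5] = [5] − [3].
The 5×5 boundary matrix has rank 4 and Smith normal form diag(1,1,1,1).

Reading off H_k = ker ∂_k / im ∂_{k+1}:

  H_0: rank C_0 − rank ∂_1 = 5 − 4 = 1, and the invariant factors of ∂_1 are all 1, so H_0 = Z.
  H_1: rank ker ∂_1 − rank ∂_2 = (5 − 4) − 0 = 1, and there is no ∂_2, so H_1 = Z.

(K is a triangulation of the circle S^1.)

H_0 ≅ Z,  H_1 ≅ Z.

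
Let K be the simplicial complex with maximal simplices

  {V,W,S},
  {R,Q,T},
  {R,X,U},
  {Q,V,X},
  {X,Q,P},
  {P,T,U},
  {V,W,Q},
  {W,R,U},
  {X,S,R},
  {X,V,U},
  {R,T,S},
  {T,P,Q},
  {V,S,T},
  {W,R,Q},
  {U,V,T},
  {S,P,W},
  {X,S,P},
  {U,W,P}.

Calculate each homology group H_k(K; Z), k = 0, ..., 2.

Take the total order P < Q < R < S < T < U < V < W < X on the vertex set. Then K (dimension 2) consists of the simplices:

  0-simplices (9): P, Q, R, S, T, U, V, W, X
  1-simplices (27): PQ, PS, PT, PU, PW, PX, QR, QT, QV, QW, QX, RS, RT, RU, RW, RX, ST, SV, SW, SX, TU, TV, UV, UW, UX, VW, VX
  2-simplices (18): PQT, PQX, PSW, PSX, PTU, PUW, QRT, QRW, QVW, QVX, RST, RSX, RUW, RUX, STV, SVW, TUV, UVX

so the chain groups are C_0 ≅ Z^9, C_1 ≅ Z^27, C_2 ≅ Z^18.

∂_1: C_1 → C_0 maps an edge to its endpoints' difference, ∂[p,q] = q − p.
The 9×27 boundary matrix has rank 8 and Smith normal form diag(1,1,1,1,1,1,1,1).

Boundary ∂_2: C_2 → C_1 maps a triangle to the signed sum of its edges. For instance
  ∂QRT = RT − QT + QR,
  ∂RUW = UW − RW + RU.
As a 27×18 matrix over Z this has rank 17, with invariant factors (1,1,1,1,1,1,1,1,1,1,1,1,1,1,1,1,1).

From H_k ≅ ker(∂_k) / im(∂_{k+1}) we obtain:

  H_0: rank C_0 − rank ∂_1 = 9 − 8 = 1, and the invariant factors of ∂_1 are all 1, so H_0 ≅ Z.
  H_1: rank ker ∂_1 − rank ∂_2 = (27 − 8) − 17 = 2, and the invariant factors of ∂_2 are all 1, so H_1 ≅ Z^2.
  H_2: rank ker ∂_2 − rank ∂_3 = (18 − 17) − 0 = 1, and there is no ∂_3, so H_2 ≅ Z.

As a check, the Euler characteristic is 9 − 27 + 18 = 0, which agrees with 1 − 2 + 1 = 0.

H_0 ≅ Z,  H_1 ≅ Z^2,  H_2 ≅ Z.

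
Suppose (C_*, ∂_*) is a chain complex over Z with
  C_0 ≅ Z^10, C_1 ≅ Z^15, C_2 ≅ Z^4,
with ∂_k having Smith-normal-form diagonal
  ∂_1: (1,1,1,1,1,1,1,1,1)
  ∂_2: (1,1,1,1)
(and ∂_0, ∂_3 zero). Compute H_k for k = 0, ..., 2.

H_0 = Z,  H_1 = Z^2,  H_2 = 0.

H_0: b_0 = 10 − 0 − 9 = 1; torsion from ∂_1 factors > 1: none. So H_0 = Z.
H_1: b_1 = 15 − 9 − 4 = 2; torsion from ∂_2 factors > 1: none. So H_1 = Z^2.
H_2: b_2 = 4 − 4 − 0 = 0; torsion from ∂_3 factors > 1: none. So H_2 = 0.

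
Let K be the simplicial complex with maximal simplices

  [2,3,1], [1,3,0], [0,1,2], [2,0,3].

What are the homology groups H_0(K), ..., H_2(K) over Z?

Order the vertices as 0 < 1 < 2 < 3. Listing each simplex with vertices in this order, K has dimension 2 with simplices:

  0-simplices (4): [0], [1], [2], [3]
  1-simplices (6): [0,1], [0,2], [0,3], [1,2], [1,3], [2,3]
  2-simplices (4): [0,1,2], [0,1,3], [0,2,3], [1,2,3]

Hence C_0 ≅ Z^4, C_1 ≅ Z^6, C_2 ≅ Z^4.

The boundary map ∂_1: C_1 → C_0 maps an edge to its endpoints' difference, ∂[p,q] = q − p.
The 4×6 boundary matrix has rank 3 and Smith normal form diag(1,1,1).

∂_2: C_2 → C_1 sends each 2-simplex [p,q,r] to [q,r] − [p,r] + [p,q]. For instance
  ∂[0,1,3] = [1,3] − [0,3] + [0,1],
  ∂[0,2,3] = [2,3] − [0,3] + [0,2].
The 6×4 boundary matrix has rank 3 and Smith normal form diag(1,1,1).

Computing H_k = (kernel of ∂_k) / (image of ∂_{k+1}):

  H_0: rank C_0 − rank ∂_1 = 4 − 3 = 1, and the invariant factors of ∂_1 are all 1, so H_0 ≅ Z.
  H_1: rank ker ∂_1 − rank ∂_2 = (6 − 3) − 3 = 0, and the invariant factors of ∂_2 are all 1, so H_1 ≅ 0.
  H_2: rank ker ∂_2 − rank ∂_3 = (4 − 3) − 0 = 1, and there is no ∂_3, so H_2 ≅ Z.

(K is a triangulation of the 2-sphere S^2.)

H_0 ≅ Z,  H_1 = 0,  H_2 ≅ Z.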